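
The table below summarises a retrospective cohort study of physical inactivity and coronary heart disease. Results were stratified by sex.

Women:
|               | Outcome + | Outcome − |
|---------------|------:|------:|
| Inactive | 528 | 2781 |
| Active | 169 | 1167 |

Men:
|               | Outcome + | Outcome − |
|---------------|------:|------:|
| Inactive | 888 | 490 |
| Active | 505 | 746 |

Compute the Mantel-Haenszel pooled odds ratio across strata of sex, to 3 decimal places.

OR_MH = Σ(aᵢdᵢ/nᵢ) / Σ(bᵢcᵢ/nᵢ), where nᵢ is the stratum total.
Stratum 1 (Women): n = 4645; a·d/n = 528·1167/4645 = 132.6536; b·c/n = 2781·169/4645 = 101.1817
Stratum 2 (Men): n = 2629; a·d/n = 888·746/2629 = 251.9772; b·c/n = 490·505/2629 = 94.1232
OR_MH = (132.6536 + 251.9772) / (101.1817 + 94.1232) = 384.6308 / 195.3049 = 1.96939

1.969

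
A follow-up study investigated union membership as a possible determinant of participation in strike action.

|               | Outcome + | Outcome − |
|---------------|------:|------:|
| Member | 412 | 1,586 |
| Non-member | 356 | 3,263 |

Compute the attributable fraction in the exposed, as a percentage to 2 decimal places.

52.30

Cells: a = 412, b = 1586, c = 356, d = 3263.
Risk in exposed = 412/1998 = 0.20621; risk in unexposed = 356/3619 = 0.09837.
RR = 0.20621/0.09837 = 2.09624
AR% = (RR − 1)/RR × 100 = (2.09624 − 1)/2.09624 × 100 = 52.2955%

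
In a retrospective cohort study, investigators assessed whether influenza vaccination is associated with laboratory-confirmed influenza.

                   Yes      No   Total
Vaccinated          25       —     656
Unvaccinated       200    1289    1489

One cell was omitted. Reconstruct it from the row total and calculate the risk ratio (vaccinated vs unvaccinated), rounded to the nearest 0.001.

The missing cell is in the exposed row: 656 − 25 = 631.
So a = 25, b = 631, c = 200, d = 1289.
RR = [a/(a+b)] / [c/(c+d)] = (25/656) / (200/1489) = 0.03811/0.13432 = 0.28373

0.284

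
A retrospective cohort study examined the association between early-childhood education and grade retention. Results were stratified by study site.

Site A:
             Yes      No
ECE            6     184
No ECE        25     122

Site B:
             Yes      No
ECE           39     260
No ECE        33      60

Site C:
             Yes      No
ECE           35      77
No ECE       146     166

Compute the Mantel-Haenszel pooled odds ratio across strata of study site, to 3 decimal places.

0.352

OR_MH = Σ(aᵢdᵢ/nᵢ) / Σ(bᵢcᵢ/nᵢ), where nᵢ is the stratum total.
Stratum 1 (Site A): n = 337; a·d/n = 6·122/337 = 2.1721; b·c/n = 184·25/337 = 13.6499
Stratum 2 (Site B): n = 392; a·d/n = 39·60/392 = 5.9694; b·c/n = 260·33/392 = 21.8878
Stratum 3 (Site C): n = 424; a·d/n = 35·166/424 = 13.7028; b·c/n = 77·146/424 = 26.5142
OR_MH = (2.1721 + 5.9694 + 13.7028) / (13.6499 + 21.8878 + 26.5142) = 21.8443 / 62.0518 = 0.35203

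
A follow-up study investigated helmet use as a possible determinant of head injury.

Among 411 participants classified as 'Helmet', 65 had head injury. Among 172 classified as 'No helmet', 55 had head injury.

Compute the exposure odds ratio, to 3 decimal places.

From the description: a = 65, b = 346, c = 55, d = 117.
OR = (a·d)/(b·c) = (65 × 117) / (346 × 55) = 7605 / 19030 = 0.39963
Exposure is associated with lower odds of head injury (OR = 0.40 < 1).

0.400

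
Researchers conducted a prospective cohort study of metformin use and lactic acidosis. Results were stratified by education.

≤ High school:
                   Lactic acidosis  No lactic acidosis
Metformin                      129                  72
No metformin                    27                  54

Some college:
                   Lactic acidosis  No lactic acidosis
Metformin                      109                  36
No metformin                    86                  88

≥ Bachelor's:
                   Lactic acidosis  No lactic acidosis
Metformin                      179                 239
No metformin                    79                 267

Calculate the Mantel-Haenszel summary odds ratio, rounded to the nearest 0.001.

OR_MH = Σ(aᵢdᵢ/nᵢ) / Σ(bᵢcᵢ/nᵢ), where nᵢ is the stratum total.
Stratum 1 (≤ High school): n = 282; a·d/n = 129·54/282 = 24.7021; b·c/n = 72·27/282 = 6.8936
Stratum 2 (Some college): n = 319; a·d/n = 109·88/319 = 30.0690; b·c/n = 36·86/319 = 9.7053
Stratum 3 (≥ Bachelor's): n = 764; a·d/n = 179·267/764 = 62.5563; b·c/n = 239·79/764 = 24.7134
OR_MH = (24.7021 + 30.0690 + 62.5563) / (6.8936 + 9.7053 + 24.7134) = 117.3274 / 41.3123 = 2.84001

2.840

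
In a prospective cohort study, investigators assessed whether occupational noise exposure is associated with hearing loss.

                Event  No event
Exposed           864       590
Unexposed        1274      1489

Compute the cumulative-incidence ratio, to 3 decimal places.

1.289

Cells: a = 864, b = 590, c = 1274, d = 1489.
Risk in exposed = 864/1454 = 0.59422; risk in unexposed = 1274/2763 = 0.46109.
RR = 0.59422 / 0.46109 = 1.28873
The risk among the exposed is 1.29 times that among the unexposed.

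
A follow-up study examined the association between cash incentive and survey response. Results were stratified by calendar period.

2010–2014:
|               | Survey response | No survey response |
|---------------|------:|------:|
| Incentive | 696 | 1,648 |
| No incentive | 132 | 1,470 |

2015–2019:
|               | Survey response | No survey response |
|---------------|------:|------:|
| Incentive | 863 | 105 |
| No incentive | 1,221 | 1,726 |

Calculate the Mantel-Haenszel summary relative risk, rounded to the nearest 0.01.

2.45

RR_MH = Σ(aᵢ·n₀ᵢ/nᵢ) / Σ(cᵢ·n₁ᵢ/nᵢ), with n₁ᵢ = aᵢ+bᵢ (exposed), n₀ᵢ = cᵢ+dᵢ (unexposed), nᵢ = n₁ᵢ+n₀ᵢ.
Stratum 1 (2010–2014): n₁ = 2344, n₀ = 1602, n = 3946; a·n₀/n = 696·1602/3946 = 282.5626; c·n₁/n = 132·2344/3946 = 78.4105
Stratum 2 (2015–2019): n₁ = 968, n₀ = 2947, n = 3915; a·n₀/n = 863·2947/3915 = 649.6197; c·n₁/n = 1221·968/3915 = 301.8973
RR_MH = (282.5626 + 649.6197) / (78.4105 + 301.8973) = 932.1823 / 380.3079 = 2.45113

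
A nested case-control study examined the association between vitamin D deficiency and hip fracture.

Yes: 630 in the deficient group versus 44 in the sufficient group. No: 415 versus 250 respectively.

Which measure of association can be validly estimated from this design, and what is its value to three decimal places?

8.625

From the description: a = 630, b = 415, c = 44, d = 250.
This is a nested case-control study: participants were sampled on outcome status, so risks in the source population cannot be estimated directly — relative risk is not valid here. The odds ratio is the appropriate measure.
OR = (a·d)/(b·c) = (630 × 250) / (415 × 44) = 157500 / 18260 = 8.62541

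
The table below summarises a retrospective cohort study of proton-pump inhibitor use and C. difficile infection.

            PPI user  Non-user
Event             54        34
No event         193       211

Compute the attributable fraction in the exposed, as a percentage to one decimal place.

Reading the table with exposure as columns: a = 54 (PPI user, case), b = 193 (PPI user, non-case), c = 34 (Non-user, case), d = 211.
Risk in exposed = 54/247 = 0.21862; risk in unexposed = 34/245 = 0.13878.
RR = 0.21862/0.13878 = 1.57538
AR% = (RR − 1)/RR × 100 = (1.57538 − 1)/1.57538 × 100 = 36.5231%

36.5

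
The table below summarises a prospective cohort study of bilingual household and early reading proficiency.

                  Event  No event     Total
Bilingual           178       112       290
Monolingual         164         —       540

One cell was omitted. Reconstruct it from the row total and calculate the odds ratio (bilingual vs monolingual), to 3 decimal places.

The missing cell is in the unexposed row: 540 − 164 = 376.
So a = 178, b = 112, c = 164, d = 376.
OR = (a·d)/(b·c) = (178 × 376) / (112 × 164) = 66928 / 18368 = 3.64373

3.644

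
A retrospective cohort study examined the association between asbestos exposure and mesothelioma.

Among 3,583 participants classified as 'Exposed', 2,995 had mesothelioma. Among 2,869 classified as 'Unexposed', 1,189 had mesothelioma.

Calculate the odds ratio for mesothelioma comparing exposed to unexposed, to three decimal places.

7.197

From the description: a = 2995, b = 588, c = 1189, d = 1680.
OR = (a·d)/(b·c) = (2995 × 1680) / (588 × 1189) = 5031600 / 699132 = 7.19692
The odds of mesothelioma are about 7.20 times as high in the exposed group.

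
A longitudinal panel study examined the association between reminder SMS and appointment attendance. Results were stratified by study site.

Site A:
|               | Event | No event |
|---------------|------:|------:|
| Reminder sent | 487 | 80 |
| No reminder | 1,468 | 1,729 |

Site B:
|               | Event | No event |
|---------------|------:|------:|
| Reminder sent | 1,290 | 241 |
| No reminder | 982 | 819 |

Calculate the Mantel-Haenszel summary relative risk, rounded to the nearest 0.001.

RR_MH = Σ(aᵢ·n₀ᵢ/nᵢ) / Σ(cᵢ·n₁ᵢ/nᵢ), with n₁ᵢ = aᵢ+bᵢ (exposed), n₀ᵢ = cᵢ+dᵢ (unexposed), nᵢ = n₁ᵢ+n₀ᵢ.
Stratum 1 (Site A): n₁ = 567, n₀ = 3197, n = 3764; a·n₀/n = 487·3197/3764 = 413.6395; c·n₁/n = 1468·567/3764 = 221.1360
Stratum 2 (Site B): n₁ = 1531, n₀ = 1801, n = 3332; a·n₀/n = 1290·1801/3332 = 697.2659; c·n₁/n = 982·1531/3332 = 451.2131
RR_MH = (413.6395 + 697.2659) / (221.1360 + 451.2131) = 1110.9054 / 672.3491 = 1.65227

1.652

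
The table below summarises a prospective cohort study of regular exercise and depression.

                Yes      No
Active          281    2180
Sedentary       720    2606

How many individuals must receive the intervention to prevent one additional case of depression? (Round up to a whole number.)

Risk in treated group = 281/2461 = 0.11418; risk in control = 720/3326 = 0.21648.
Absolute risk reduction = 0.21648 − 0.11418 = 0.10230
NNT = 1 / ARR = 1 / 0.10230 = 9.776 → round up → 10

10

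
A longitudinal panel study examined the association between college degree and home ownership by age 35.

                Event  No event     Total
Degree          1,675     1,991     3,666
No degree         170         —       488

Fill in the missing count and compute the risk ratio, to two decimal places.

1.31

The missing cell is in the unexposed row: 488 − 170 = 318.
So a = 1675, b = 1991, c = 170, d = 318.
RR = [a/(a+b)] / [c/(c+d)] = (1675/3666) / (170/488) = 0.45690/0.34836 = 1.31158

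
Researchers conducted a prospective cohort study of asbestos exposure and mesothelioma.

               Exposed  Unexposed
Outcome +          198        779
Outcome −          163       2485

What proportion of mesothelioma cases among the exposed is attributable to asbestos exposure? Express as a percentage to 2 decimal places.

Reading the table with exposure as columns: a = 198 (Exposed, case), b = 163 (Exposed, non-case), c = 779 (Unexposed, case), d = 2485.
Risk in exposed = 198/361 = 0.54848; risk in unexposed = 779/3264 = 0.23866.
RR = 0.54848/0.23866 = 2.29811
AR% = (RR − 1)/RR × 100 = (2.29811 − 1)/2.29811 × 100 = 56.4860%

56.49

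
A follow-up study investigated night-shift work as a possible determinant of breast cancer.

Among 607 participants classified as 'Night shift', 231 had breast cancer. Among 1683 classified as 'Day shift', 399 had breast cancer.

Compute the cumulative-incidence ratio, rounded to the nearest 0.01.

From the description: a = 231, b = 376, c = 399, d = 1284.
Risk in exposed = 231/607 = 0.38056; risk in unexposed = 399/1683 = 0.23708.
RR = 0.38056 / 0.23708 = 1.60522
The risk among the exposed is 1.61 times that among the unexposed.

1.61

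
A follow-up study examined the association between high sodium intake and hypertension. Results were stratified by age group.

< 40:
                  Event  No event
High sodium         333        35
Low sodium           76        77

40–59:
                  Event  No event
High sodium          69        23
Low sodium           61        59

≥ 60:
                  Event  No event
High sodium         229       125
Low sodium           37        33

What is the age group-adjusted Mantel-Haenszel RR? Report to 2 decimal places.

RR_MH = Σ(aᵢ·n₀ᵢ/nᵢ) / Σ(cᵢ·n₁ᵢ/nᵢ), with n₁ᵢ = aᵢ+bᵢ (exposed), n₀ᵢ = cᵢ+dᵢ (unexposed), nᵢ = n₁ᵢ+n₀ᵢ.
Stratum 1 (< 40): n₁ = 368, n₀ = 153, n = 521; a·n₀/n = 333·153/521 = 97.7908; c·n₁/n = 76·368/521 = 53.6814
Stratum 2 (40–59): n₁ = 92, n₀ = 120, n = 212; a·n₀/n = 69·120/212 = 39.0566; c·n₁/n = 61·92/212 = 26.4717
Stratum 3 (≥ 60): n₁ = 354, n₀ = 70, n = 424; a·n₀/n = 229·70/424 = 37.8066; c·n₁/n = 37·354/424 = 30.8915
RR_MH = (97.7908 + 39.0566 + 37.8066) / (53.6814 + 26.4717 + 30.8915) = 174.6540 / 111.0446 = 1.57283

1.57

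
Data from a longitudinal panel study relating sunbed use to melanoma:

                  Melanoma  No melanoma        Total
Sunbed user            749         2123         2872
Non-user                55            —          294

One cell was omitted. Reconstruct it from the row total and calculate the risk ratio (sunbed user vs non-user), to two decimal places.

The missing cell is in the unexposed row: 294 − 55 = 239.
So a = 749, b = 2123, c = 55, d = 239.
RR = [a/(a+b)] / [c/(c+d)] = (749/2872) / (55/294) = 0.26079/0.18707 = 1.39406

1.39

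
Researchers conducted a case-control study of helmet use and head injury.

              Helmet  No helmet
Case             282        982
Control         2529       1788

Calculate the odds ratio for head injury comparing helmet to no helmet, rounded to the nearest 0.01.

Reading the table with exposure as columns: a = 282 (Helmet, case), b = 2529 (Helmet, non-case), c = 982 (No helmet, case), d = 1788.
OR = (a·d)/(b·c) = (282 × 1788) / (2529 × 982) = 504216 / 2483478 = 0.20303
Exposure is associated with lower odds of head injury (OR = 0.20 < 1).

0.20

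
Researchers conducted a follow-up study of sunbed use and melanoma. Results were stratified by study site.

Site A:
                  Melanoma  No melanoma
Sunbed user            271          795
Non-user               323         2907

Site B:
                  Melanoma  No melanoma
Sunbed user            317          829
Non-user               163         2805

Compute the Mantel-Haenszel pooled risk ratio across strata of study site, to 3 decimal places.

RR_MH = Σ(aᵢ·n₀ᵢ/nᵢ) / Σ(cᵢ·n₁ᵢ/nᵢ), with n₁ᵢ = aᵢ+bᵢ (exposed), n₀ᵢ = cᵢ+dᵢ (unexposed), nᵢ = n₁ᵢ+n₀ᵢ.
Stratum 1 (Site A): n₁ = 1066, n₀ = 3230, n = 4296; a·n₀/n = 271·3230/4296 = 203.7547; c·n₁/n = 323·1066/4296 = 80.1485
Stratum 2 (Site B): n₁ = 1146, n₀ = 2968, n = 4114; a·n₀/n = 317·2968/4114 = 228.6962; c·n₁/n = 163·1146/4114 = 45.4054
RR_MH = (203.7547 + 228.6962) / (80.1485 + 45.4054) = 432.4508 / 125.5540 = 3.44434

3.444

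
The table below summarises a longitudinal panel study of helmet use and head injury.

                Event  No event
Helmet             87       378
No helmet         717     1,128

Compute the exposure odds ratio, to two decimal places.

Cells: a = 87, b = 378, c = 717, d = 1128.
OR = (a·d)/(b·c) = (87 × 1128) / (378 × 717) = 98136 / 271026 = 0.36209
Exposure is associated with lower odds of head injury (OR = 0.36 < 1).

0.36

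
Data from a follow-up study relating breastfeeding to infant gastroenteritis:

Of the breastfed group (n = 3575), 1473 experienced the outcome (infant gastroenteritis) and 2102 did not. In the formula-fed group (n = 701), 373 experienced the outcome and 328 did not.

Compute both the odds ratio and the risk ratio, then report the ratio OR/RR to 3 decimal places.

From the description: a = 1473, b = 2102, c = 373, d = 328.
OR = (1473·328)/(2102·373) = 483144/784046 = 0.61622
Risk in exposed = 1473/3575 = 0.41203; risk in unexposed = 373/701 = 0.53210; RR = 0.77435
OR/RR = 0.61622 / 0.77435 = 0.79579
The outcome is not rare, so the OR lies further from 1 than the RR.

0.796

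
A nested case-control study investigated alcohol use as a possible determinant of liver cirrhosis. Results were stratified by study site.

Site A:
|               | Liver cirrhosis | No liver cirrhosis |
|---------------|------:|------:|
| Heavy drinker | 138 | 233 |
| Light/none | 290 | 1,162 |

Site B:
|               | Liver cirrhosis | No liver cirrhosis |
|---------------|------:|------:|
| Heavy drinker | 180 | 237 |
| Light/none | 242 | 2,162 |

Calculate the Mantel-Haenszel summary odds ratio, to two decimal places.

OR_MH = Σ(aᵢdᵢ/nᵢ) / Σ(bᵢcᵢ/nᵢ), where nᵢ is the stratum total.
Stratum 1 (Site A): n = 1823; a·d/n = 138·1162/1823 = 87.9627; b·c/n = 233·290/1823 = 37.0653
Stratum 2 (Site B): n = 2821; a·d/n = 180·2162/2821 = 137.9511; b·c/n = 237·242/2821 = 20.3311
OR_MH = (87.9627 + 137.9511) / (37.0653 + 20.3311) = 225.9138 / 57.3964 = 3.93603

3.94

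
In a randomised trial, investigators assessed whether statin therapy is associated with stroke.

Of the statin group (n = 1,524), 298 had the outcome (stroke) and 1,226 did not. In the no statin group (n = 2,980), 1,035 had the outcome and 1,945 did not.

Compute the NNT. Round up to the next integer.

Risk in treated group = 298/1524 = 0.19554; risk in control = 1035/2980 = 0.34732.
Absolute risk reduction = 0.34732 − 0.19554 = 0.15178
NNT = 1 / ARR = 1 / 0.15178 = 6.589 → round up → 7

7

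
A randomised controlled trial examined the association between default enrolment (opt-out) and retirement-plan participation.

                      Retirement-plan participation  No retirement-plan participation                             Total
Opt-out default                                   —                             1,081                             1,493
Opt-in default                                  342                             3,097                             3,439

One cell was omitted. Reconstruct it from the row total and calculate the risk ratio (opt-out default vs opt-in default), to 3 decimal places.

2.775

The missing cell is in the exposed row: 1493 − 1081 = 412.
So a = 412, b = 1081, c = 342, d = 3097.
RR = [a/(a+b)] / [c/(c+d)] = (412/1493) / (342/3439) = 0.27595/0.09945 = 2.77488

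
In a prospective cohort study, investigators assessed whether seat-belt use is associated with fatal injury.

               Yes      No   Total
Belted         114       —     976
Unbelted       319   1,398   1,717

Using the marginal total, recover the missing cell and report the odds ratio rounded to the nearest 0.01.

The missing cell is in the exposed row: 976 − 114 = 862.
So a = 114, b = 862, c = 319, d = 1398.
OR = (a·d)/(b·c) = (114 × 1398) / (862 × 319) = 159372 / 274978 = 0.57958

0.58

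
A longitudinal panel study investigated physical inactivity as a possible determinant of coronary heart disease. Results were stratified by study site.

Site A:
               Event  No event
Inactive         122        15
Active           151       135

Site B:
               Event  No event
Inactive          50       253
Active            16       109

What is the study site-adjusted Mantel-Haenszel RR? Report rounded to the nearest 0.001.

RR_MH = Σ(aᵢ·n₀ᵢ/nᵢ) / Σ(cᵢ·n₁ᵢ/nᵢ), with n₁ᵢ = aᵢ+bᵢ (exposed), n₀ᵢ = cᵢ+dᵢ (unexposed), nᵢ = n₁ᵢ+n₀ᵢ.
Stratum 1 (Site A): n₁ = 137, n₀ = 286, n = 423; a·n₀/n = 122·286/423 = 82.4870; c·n₁/n = 151·137/423 = 48.9054
Stratum 2 (Site B): n₁ = 303, n₀ = 125, n = 428; a·n₀/n = 50·125/428 = 14.6028; c·n₁/n = 16·303/428 = 11.3271
RR_MH = (82.4870 + 14.6028) / (48.9054 + 11.3271) = 97.0898 / 60.2325 = 1.61192

1.612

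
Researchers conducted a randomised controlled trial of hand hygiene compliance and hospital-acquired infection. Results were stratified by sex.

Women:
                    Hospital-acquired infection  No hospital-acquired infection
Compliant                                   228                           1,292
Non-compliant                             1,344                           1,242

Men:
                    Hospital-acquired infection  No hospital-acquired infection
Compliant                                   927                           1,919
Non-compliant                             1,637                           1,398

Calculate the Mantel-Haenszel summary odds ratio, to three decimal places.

0.302

OR_MH = Σ(aᵢdᵢ/nᵢ) / Σ(bᵢcᵢ/nᵢ), where nᵢ is the stratum total.
Stratum 1 (Women): n = 4106; a·d/n = 228·1242/4106 = 68.9664; b·c/n = 1292·1344/4106 = 422.9050
Stratum 2 (Men): n = 5881; a·d/n = 927·1398/5881 = 220.3615; b·c/n = 1919·1637/5881 = 534.1614
OR_MH = (68.9664 + 220.3615) / (422.9050 + 534.1614) = 289.3279 / 957.0664 = 0.30231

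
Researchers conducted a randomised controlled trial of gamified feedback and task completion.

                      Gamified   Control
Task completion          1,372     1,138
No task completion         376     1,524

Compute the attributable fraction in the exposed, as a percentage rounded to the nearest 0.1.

Reading the table with exposure as columns: a = 1372 (Gamified, case), b = 376 (Gamified, non-case), c = 1138 (Control, case), d = 1524.
Risk in exposed = 1372/1748 = 0.78490; risk in unexposed = 1138/2662 = 0.42750.
RR = 0.78490/0.42750 = 1.83602
AR% = (RR − 1)/RR × 100 = (1.83602 − 1)/1.83602 × 100 = 45.5345%

45.5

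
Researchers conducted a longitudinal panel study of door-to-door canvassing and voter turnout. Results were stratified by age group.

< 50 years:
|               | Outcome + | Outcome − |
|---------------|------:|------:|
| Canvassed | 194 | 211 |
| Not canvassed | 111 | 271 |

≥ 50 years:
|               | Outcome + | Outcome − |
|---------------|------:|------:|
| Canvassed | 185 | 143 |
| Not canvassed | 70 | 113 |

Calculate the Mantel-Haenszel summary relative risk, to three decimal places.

1.572

RR_MH = Σ(aᵢ·n₀ᵢ/nᵢ) / Σ(cᵢ·n₁ᵢ/nᵢ), with n₁ᵢ = aᵢ+bᵢ (exposed), n₀ᵢ = cᵢ+dᵢ (unexposed), nᵢ = n₁ᵢ+n₀ᵢ.
Stratum 1 (< 50 years): n₁ = 405, n₀ = 382, n = 787; a·n₀/n = 194·382/787 = 94.1652; c·n₁/n = 111·405/787 = 57.1220
Stratum 2 (≥ 50 years): n₁ = 328, n₀ = 183, n = 511; a·n₀/n = 185·183/511 = 66.2524; c·n₁/n = 70·328/511 = 44.9315
RR_MH = (94.1652 + 66.2524) / (57.1220 + 44.9315) = 160.4176 / 102.0535 = 1.57190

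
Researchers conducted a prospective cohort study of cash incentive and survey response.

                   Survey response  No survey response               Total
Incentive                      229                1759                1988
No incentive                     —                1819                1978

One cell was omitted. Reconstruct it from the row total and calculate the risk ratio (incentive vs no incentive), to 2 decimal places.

1.43

The missing cell is in the unexposed row: 1978 − 1819 = 159.
So a = 229, b = 1759, c = 159, d = 1819.
RR = [a/(a+b)] / [c/(c+d)] = (229/1988) / (159/1978) = 0.11519/0.08038 = 1.43301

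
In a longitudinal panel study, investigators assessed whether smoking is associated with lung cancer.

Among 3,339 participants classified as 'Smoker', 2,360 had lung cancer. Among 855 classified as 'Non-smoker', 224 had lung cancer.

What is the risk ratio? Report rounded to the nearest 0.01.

From the description: a = 2360, b = 979, c = 224, d = 631.
Risk in exposed = 2360/3339 = 0.70680; risk in unexposed = 224/855 = 0.26199.
RR = 0.70680 / 0.26199 = 2.69782
The risk among the exposed is 2.70 times that among the unexposed.

2.70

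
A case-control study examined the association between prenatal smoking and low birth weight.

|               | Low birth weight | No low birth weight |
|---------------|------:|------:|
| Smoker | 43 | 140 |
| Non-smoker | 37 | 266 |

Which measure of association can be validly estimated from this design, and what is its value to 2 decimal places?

Cells: a = 43, b = 140, c = 37, d = 266.
This is a case-control study: participants were sampled on outcome status, so risks in the source population cannot be estimated directly — relative risk is not valid here. The odds ratio is the appropriate measure.
OR = (a·d)/(b·c) = (43 × 266) / (140 × 37) = 11438 / 5180 = 2.20811

2.21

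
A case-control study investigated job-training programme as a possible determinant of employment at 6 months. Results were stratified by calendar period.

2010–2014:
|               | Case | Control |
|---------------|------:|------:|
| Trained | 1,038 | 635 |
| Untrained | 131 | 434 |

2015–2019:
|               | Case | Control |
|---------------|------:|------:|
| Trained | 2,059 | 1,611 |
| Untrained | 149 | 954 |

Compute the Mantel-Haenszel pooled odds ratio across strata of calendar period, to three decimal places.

7.007

OR_MH = Σ(aᵢdᵢ/nᵢ) / Σ(bᵢcᵢ/nᵢ), where nᵢ is the stratum total.
Stratum 1 (2010–2014): n = 2238; a·d/n = 1038·434/2238 = 201.2922; b·c/n = 635·131/2238 = 37.1693
Stratum 2 (2015–2019): n = 4773; a·d/n = 2059·954/4773 = 411.5412; b·c/n = 1611·149/4773 = 50.2910
OR_MH = (201.2922 + 411.5412) / (37.1693 + 50.2910) = 612.8334 / 87.4604 = 7.00698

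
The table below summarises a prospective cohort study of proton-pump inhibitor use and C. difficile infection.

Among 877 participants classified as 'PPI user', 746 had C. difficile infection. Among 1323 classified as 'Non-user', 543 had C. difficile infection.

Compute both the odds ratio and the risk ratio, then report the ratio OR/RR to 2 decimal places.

3.95

From the description: a = 746, b = 131, c = 543, d = 780.
OR = (746·780)/(131·543) = 581880/71133 = 8.18017
Risk in exposed = 746/877 = 0.85063; risk in unexposed = 543/1323 = 0.41043; RR = 2.07252
OR/RR = 8.18017 / 2.07252 = 3.94696
The outcome is not rare, so the OR lies further from 1 than the RR.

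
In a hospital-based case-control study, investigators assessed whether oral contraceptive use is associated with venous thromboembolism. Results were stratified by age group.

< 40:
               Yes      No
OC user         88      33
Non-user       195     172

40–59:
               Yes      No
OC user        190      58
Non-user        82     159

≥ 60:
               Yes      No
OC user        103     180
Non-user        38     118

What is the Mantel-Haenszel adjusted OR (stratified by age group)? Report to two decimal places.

3.13

OR_MH = Σ(aᵢdᵢ/nᵢ) / Σ(bᵢcᵢ/nᵢ), where nᵢ is the stratum total.
Stratum 1 (< 40): n = 488; a·d/n = 88·172/488 = 31.0164; b·c/n = 33·195/488 = 13.1865
Stratum 2 (40–59): n = 489; a·d/n = 190·159/489 = 61.7791; b·c/n = 58·82/489 = 9.7260
Stratum 3 (≥ 60): n = 439; a·d/n = 103·118/439 = 27.6856; b·c/n = 180·38/439 = 15.5809
OR_MH = (31.0164 + 61.7791 + 27.6856) / (13.1865 + 9.7260 + 15.5809) = 120.4812 / 38.4933 = 3.12993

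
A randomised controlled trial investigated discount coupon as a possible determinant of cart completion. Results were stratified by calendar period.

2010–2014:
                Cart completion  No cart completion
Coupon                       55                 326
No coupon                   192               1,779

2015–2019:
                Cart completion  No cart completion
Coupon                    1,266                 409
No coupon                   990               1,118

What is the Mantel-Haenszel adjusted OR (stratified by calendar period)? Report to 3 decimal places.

3.111

OR_MH = Σ(aᵢdᵢ/nᵢ) / Σ(bᵢcᵢ/nᵢ), where nᵢ is the stratum total.
Stratum 1 (2010–2014): n = 2352; a·d/n = 55·1779/2352 = 41.6008; b·c/n = 326·192/2352 = 26.6122
Stratum 2 (2015–2019): n = 3783; a·d/n = 1266·1118/3783 = 374.1443; b·c/n = 409·990/3783 = 107.0341
OR_MH = (41.6008 + 374.1443) / (26.6122 + 107.0341) = 415.7451 / 133.6463 = 3.11079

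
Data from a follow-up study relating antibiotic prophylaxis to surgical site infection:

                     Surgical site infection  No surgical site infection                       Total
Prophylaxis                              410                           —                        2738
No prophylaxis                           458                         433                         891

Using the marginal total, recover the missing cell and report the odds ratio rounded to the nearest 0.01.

0.17

The missing cell is in the exposed row: 2738 − 410 = 2328.
So a = 410, b = 2328, c = 458, d = 433.
OR = (a·d)/(b·c) = (410 × 433) / (2328 × 458) = 177530 / 1066224 = 0.16650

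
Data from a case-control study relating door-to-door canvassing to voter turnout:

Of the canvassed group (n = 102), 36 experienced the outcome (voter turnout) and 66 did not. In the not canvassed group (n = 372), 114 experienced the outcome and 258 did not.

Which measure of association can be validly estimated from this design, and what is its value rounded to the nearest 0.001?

1.234

From the description: a = 36, b = 66, c = 114, d = 258.
This is a case-control study: participants were sampled on outcome status, so risks in the source population cannot be estimated directly — relative risk is not valid here. The odds ratio is the appropriate measure.
OR = (a·d)/(b·c) = (36 × 258) / (66 × 114) = 9288 / 7524 = 1.23445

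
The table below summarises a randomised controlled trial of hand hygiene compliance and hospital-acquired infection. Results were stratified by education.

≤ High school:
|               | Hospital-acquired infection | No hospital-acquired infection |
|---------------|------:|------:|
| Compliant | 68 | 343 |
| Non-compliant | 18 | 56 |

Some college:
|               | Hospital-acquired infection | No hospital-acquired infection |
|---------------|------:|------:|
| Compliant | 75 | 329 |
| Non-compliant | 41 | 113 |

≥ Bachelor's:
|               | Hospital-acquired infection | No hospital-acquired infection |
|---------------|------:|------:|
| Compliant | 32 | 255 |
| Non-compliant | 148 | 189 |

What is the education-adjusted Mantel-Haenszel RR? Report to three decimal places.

RR_MH = Σ(aᵢ·n₀ᵢ/nᵢ) / Σ(cᵢ·n₁ᵢ/nᵢ), with n₁ᵢ = aᵢ+bᵢ (exposed), n₀ᵢ = cᵢ+dᵢ (unexposed), nᵢ = n₁ᵢ+n₀ᵢ.
Stratum 1 (≤ High school): n₁ = 411, n₀ = 74, n = 485; a·n₀/n = 68·74/485 = 10.3753; c·n₁/n = 18·411/485 = 15.2536
Stratum 2 (Some college): n₁ = 404, n₀ = 154, n = 558; a·n₀/n = 75·154/558 = 20.6989; c·n₁/n = 41·404/558 = 29.6846
Stratum 3 (≥ Bachelor's): n₁ = 287, n₀ = 337, n = 624; a·n₀/n = 32·337/624 = 17.2821; c·n₁/n = 148·287/624 = 68.0705
RR_MH = (10.3753 + 20.6989 + 17.2821) / (15.2536 + 29.6846 + 68.0705) = 48.3562 / 113.0087 = 0.42790

0.428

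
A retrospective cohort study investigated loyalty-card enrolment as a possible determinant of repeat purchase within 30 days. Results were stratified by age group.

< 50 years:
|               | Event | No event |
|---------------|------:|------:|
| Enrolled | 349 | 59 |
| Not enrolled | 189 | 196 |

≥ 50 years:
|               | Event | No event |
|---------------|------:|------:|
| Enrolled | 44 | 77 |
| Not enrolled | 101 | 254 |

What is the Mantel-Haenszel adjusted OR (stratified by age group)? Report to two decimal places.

OR_MH = Σ(aᵢdᵢ/nᵢ) / Σ(bᵢcᵢ/nᵢ), where nᵢ is the stratum total.
Stratum 1 (< 50 years): n = 793; a·d/n = 349·196/793 = 86.2598; b·c/n = 59·189/793 = 14.0618
Stratum 2 (≥ 50 years): n = 476; a·d/n = 44·254/476 = 23.4790; b·c/n = 77·101/476 = 16.3382
OR_MH = (86.2598 + 23.4790) / (14.0618 + 16.3382) = 109.7388 / 30.4000 = 3.60982

3.61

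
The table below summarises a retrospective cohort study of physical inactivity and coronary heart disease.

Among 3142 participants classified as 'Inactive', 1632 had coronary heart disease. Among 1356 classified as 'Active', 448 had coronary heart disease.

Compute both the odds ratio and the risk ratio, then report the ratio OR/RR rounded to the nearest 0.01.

1.39

From the description: a = 1632, b = 1510, c = 448, d = 908.
OR = (1632·908)/(1510·448) = 1481856/676480 = 2.19054
Risk in exposed = 1632/3142 = 0.51941; risk in unexposed = 448/1356 = 0.33038; RR = 1.57216
OR/RR = 2.19054 / 1.57216 = 1.39333
The outcome is not rare, so the OR lies further from 1 than the RR.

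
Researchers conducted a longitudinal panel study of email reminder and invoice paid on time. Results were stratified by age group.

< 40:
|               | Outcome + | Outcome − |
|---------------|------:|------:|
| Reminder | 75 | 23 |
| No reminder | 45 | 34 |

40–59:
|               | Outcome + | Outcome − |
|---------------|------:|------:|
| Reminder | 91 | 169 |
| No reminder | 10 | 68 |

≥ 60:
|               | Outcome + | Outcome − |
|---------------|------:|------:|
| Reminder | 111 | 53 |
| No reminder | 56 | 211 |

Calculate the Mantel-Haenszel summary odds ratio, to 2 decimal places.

4.91

OR_MH = Σ(aᵢdᵢ/nᵢ) / Σ(bᵢcᵢ/nᵢ), where nᵢ is the stratum total.
Stratum 1 (< 40): n = 177; a·d/n = 75·34/177 = 14.4068; b·c/n = 23·45/177 = 5.8475
Stratum 2 (40–59): n = 338; a·d/n = 91·68/338 = 18.3077; b·c/n = 169·10/338 = 5.0000
Stratum 3 (≥ 60): n = 431; a·d/n = 111·211/431 = 54.3411; b·c/n = 53·56/431 = 6.8863
OR_MH = (14.4068 + 18.3077 + 54.3411) / (5.8475 + 5.0000 + 6.8863) = 87.0555 / 17.7338 = 4.90903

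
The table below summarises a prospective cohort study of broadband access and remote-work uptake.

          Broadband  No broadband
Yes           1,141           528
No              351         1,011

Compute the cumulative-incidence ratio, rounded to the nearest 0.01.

Reading the table with exposure as columns: a = 1141 (Broadband, case), b = 351 (Broadband, non-case), c = 528 (No broadband, case), d = 1011.
Risk in exposed = 1141/1492 = 0.76475; risk in unexposed = 528/1539 = 0.34308.
RR = 0.76475 / 0.34308 = 2.22906
The risk among the exposed is 2.23 times that among the unexposed.

2.23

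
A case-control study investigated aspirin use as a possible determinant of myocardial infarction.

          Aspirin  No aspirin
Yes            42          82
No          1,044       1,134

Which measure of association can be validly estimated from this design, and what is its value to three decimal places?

Reading the table with exposure as columns: a = 42 (Aspirin, case), b = 1044 (Aspirin, non-case), c = 82 (No aspirin, case), d = 1134.
This is a case-control study: participants were sampled on outcome status, so risks in the source population cannot be estimated directly — relative risk is not valid here. The odds ratio is the appropriate measure.
OR = (a·d)/(b·c) = (42 × 1134) / (1044 × 82) = 47628 / 85608 = 0.55635

0.556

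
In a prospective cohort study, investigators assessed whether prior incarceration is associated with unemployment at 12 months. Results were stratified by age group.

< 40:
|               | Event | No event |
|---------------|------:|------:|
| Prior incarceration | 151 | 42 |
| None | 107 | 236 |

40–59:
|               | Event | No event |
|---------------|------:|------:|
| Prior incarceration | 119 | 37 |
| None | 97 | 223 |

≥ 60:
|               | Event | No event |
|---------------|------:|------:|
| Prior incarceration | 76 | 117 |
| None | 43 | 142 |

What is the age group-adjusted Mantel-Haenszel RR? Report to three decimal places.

RR_MH = Σ(aᵢ·n₀ᵢ/nᵢ) / Σ(cᵢ·n₁ᵢ/nᵢ), with n₁ᵢ = aᵢ+bᵢ (exposed), n₀ᵢ = cᵢ+dᵢ (unexposed), nᵢ = n₁ᵢ+n₀ᵢ.
Stratum 1 (< 40): n₁ = 193, n₀ = 343, n = 536; a·n₀/n = 151·343/536 = 96.6287; c·n₁/n = 107·193/536 = 38.5280
Stratum 2 (40–59): n₁ = 156, n₀ = 320, n = 476; a·n₀/n = 119·320/476 = 80.0000; c·n₁/n = 97·156/476 = 31.7899
Stratum 3 (≥ 60): n₁ = 193, n₀ = 185, n = 378; a·n₀/n = 76·185/378 = 37.1958; c·n₁/n = 43·193/378 = 21.9550
RR_MH = (96.6287 + 80.0000 + 37.1958) / (38.5280 + 31.7899 + 21.9550) = 213.8245 / 92.2729 = 2.31730

2.317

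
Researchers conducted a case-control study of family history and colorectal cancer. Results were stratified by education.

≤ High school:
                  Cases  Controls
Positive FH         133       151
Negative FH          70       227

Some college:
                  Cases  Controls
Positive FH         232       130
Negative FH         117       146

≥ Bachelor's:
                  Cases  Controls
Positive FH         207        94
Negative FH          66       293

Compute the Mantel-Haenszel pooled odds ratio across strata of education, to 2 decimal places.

3.81

OR_MH = Σ(aᵢdᵢ/nᵢ) / Σ(bᵢcᵢ/nᵢ), where nᵢ is the stratum total.
Stratum 1 (≤ High school): n = 581; a·d/n = 133·227/581 = 51.9639; b·c/n = 151·70/581 = 18.1928
Stratum 2 (Some college): n = 625; a·d/n = 232·146/625 = 54.1952; b·c/n = 130·117/625 = 24.3360
Stratum 3 (≥ Bachelor's): n = 660; a·d/n = 207·293/660 = 91.8955; b·c/n = 94·66/660 = 9.4000
OR_MH = (51.9639 + 54.1952 + 91.8955) / (18.1928 + 24.3360 + 9.4000) = 198.0545 / 51.9288 = 3.81396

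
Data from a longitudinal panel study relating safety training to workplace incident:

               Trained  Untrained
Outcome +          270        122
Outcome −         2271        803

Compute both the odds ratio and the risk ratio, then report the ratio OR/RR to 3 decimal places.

0.971

Reading the table with exposure as columns: a = 270 (Trained, case), b = 2271 (Trained, non-case), c = 122 (Untrained, case), d = 803.
OR = (270·803)/(2271·122) = 216810/277062 = 0.78253
Risk in exposed = 270/2541 = 0.10626; risk in unexposed = 122/925 = 0.13189; RR = 0.80564
OR/RR = 0.78253 / 0.80564 = 0.97132
The outcome is not rare, so the OR lies further from 1 than the RR.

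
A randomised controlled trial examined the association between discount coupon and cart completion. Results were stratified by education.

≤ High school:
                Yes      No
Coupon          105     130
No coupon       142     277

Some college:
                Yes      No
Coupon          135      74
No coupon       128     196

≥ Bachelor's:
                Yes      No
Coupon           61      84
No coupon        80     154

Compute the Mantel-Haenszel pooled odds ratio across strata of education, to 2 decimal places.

1.87

OR_MH = Σ(aᵢdᵢ/nᵢ) / Σ(bᵢcᵢ/nᵢ), where nᵢ is the stratum total.
Stratum 1 (≤ High school): n = 654; a·d/n = 105·277/654 = 44.4725; b·c/n = 130·142/654 = 28.2263
Stratum 2 (Some college): n = 533; a·d/n = 135·196/533 = 49.6435; b·c/n = 74·128/533 = 17.7711
Stratum 3 (≥ Bachelor's): n = 379; a·d/n = 61·154/379 = 24.7863; b·c/n = 84·80/379 = 17.7309
OR_MH = (44.4725 + 49.6435 + 24.7863) / (28.2263 + 17.7711 + 17.7309) = 118.9023 / 63.7283 = 1.86577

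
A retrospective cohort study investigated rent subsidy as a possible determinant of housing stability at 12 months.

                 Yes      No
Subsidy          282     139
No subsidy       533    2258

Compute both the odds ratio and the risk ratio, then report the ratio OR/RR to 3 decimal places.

Cells: a = 282, b = 139, c = 533, d = 2258.
OR = (282·2258)/(139·533) = 636756/74087 = 8.59471
Risk in exposed = 282/421 = 0.66983; risk in unexposed = 533/2791 = 0.19097; RR = 3.50752
OR/RR = 8.59471 / 3.50752 = 2.45037
The outcome is not rare, so the OR lies further from 1 than the RR.

2.450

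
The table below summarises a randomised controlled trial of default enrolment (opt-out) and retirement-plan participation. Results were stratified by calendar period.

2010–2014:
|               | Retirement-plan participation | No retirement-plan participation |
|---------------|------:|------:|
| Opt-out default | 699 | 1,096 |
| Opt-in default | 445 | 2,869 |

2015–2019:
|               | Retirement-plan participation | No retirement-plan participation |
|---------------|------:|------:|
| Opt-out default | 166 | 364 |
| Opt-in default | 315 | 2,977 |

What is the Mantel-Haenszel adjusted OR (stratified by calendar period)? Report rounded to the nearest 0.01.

4.16

OR_MH = Σ(aᵢdᵢ/nᵢ) / Σ(bᵢcᵢ/nᵢ), where nᵢ is the stratum total.
Stratum 1 (2010–2014): n = 5109; a·d/n = 699·2869/5109 = 392.5291; b·c/n = 1096·445/5109 = 95.4629
Stratum 2 (2015–2019): n = 3822; a·d/n = 166·2977/3822 = 129.2993; b·c/n = 364·315/3822 = 30.0000
OR_MH = (392.5291 + 129.2993) / (95.4629 + 30.0000) = 521.8284 / 125.4629 = 4.15922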